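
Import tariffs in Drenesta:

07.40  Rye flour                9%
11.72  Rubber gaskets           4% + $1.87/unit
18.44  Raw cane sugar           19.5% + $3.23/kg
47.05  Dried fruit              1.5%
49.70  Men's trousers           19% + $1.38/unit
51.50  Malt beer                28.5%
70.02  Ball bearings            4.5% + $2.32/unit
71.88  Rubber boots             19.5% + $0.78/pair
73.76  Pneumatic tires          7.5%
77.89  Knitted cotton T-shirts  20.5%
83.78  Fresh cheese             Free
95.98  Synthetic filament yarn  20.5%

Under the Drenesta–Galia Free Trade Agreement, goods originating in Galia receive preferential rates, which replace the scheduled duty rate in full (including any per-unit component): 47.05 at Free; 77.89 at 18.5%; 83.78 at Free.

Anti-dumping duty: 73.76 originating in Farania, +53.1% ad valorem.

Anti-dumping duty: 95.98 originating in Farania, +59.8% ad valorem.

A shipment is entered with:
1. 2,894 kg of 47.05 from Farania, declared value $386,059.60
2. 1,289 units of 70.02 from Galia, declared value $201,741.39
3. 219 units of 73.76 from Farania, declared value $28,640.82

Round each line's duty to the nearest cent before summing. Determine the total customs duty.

Line 1 (47.05, Farania, 2,894 kg, $386,059.60):
Base rate for 47.05 is 1.5%.
47.05 has an FTA preferential rate, but origin Farania is not Galia; base rate stands.
Duty = $386,059.60 × 1.5% = $5,790.89.
Line 2 (70.02, Galia, 1,289 units, $201,741.39):
Base rate for 70.02 is 4.5% + $2.32/unit.
Origin Galia is the FTA partner but 70.02 is not on the preference list; base rate stands.
Duty = $201,741.39 × 4.5% + 1,289 × $2.32 = $12,068.84.
Line 3 (73.76, Farania, 219 units, $28,640.82):
Base rate for 73.76 is 7.5%.
Additional duty on 73.76 from Farania: +53.1%. Applied ad valorem rate: 7.5% + 53.1% = 60.6%.
Duty = $28,640.82 × 60.6% = $17,356.34.
Total = $5,790.89 + $12,068.84 + $17,356.34 = $35,216.07.

$35,216.07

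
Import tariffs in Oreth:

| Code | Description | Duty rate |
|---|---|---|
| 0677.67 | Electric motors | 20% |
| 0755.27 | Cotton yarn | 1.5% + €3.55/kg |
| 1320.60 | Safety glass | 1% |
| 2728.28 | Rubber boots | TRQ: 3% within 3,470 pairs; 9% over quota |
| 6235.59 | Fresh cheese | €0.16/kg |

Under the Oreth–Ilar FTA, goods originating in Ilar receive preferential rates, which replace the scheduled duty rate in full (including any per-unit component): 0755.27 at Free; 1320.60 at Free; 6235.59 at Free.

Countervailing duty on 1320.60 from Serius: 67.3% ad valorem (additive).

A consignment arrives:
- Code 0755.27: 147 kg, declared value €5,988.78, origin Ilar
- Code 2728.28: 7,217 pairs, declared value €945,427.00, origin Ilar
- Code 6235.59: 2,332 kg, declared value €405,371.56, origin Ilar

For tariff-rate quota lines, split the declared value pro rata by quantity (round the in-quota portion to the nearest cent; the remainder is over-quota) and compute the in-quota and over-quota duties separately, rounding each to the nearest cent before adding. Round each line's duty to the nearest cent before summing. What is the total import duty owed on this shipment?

€57,814.23

Line 1 (0755.27, Ilar, 147 kg, €5,988.78):
Base rate for 0755.27 is 1.5% + €3.55/kg.
Origin Ilar qualifies under the Oreth–Ilar agreement and 0755.27 is covered: preferential rate Free applies instead.
Duty = €5,988.78 × 0% = €0.00.
Line 2 (2728.28, Ilar, 7,217 pairs, €945,427.00):
Code 2728.28 is under a tariff-rate quota (threshold 3,470 pairs). In-quota: 3,470 pairs at 3%; over-quota: 3,747 pairs at 9%.
Pro-rata value split: in-quota = €945,427.00 × 3,470/7,217 = €454,570.00; over-quota = €945,427.00 − €454,570.00 = €490,857.00.
In-quota duty = €454,570.00 × 3% = €13,637.10. Over-quota duty = €490,857.00 × 9% = €44,177.13.
Line duty = €13,637.10 + €44,177.13 = €57,814.23.
Line 3 (6235.59, Ilar, 2,332 kg, €405,371.56):
Base rate for 6235.59 is €0.16/kg.
Origin Ilar qualifies under the Oreth–Ilar agreement and 6235.59 is covered: preferential rate Free applies instead.
Duty = €405,371.56 × 0% = €0.00.
Total = €0.00 + €57,814.23 + €0.00 = €57,814.23.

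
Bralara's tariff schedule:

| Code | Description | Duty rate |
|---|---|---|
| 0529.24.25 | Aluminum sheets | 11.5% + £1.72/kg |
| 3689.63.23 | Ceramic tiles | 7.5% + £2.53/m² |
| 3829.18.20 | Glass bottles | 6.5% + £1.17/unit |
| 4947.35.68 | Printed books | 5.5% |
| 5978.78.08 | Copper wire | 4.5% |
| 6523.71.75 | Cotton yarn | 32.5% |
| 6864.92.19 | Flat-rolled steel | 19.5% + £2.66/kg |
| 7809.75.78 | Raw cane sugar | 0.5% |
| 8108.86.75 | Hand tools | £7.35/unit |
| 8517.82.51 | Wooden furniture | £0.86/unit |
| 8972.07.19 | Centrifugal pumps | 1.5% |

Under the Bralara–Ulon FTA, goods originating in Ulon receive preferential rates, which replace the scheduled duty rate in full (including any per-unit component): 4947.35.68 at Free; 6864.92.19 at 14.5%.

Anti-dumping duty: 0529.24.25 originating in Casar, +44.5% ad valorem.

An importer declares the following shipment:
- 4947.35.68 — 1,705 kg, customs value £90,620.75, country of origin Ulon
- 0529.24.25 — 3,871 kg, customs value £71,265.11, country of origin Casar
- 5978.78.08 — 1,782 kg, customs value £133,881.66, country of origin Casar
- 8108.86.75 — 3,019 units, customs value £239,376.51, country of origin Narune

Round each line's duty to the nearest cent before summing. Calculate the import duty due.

£74,780.90

Line 1 (4947.35.68, Ulon, 1,705 kg, £90,620.75):
Base rate for 4947.35.68 is 5.5%.
Origin Ulon qualifies under the Bralara–Ulon agreement and 4947.35.68 is covered: preferential rate Free applies instead.
Duty = £90,620.75 × 0% = £0.00.
Line 2 (0529.24.25, Casar, 3,871 kg, £71,265.11):
Base rate for 0529.24.25 is 11.5% + £1.72/kg.
Additional duty on 0529.24.25 from Casar: +44.5%. Applied ad valorem rate: 11.5% + 44.5% = 56%.
Duty = £71,265.11 × 56% + 3,871 × £1.72 = £46,566.58.
Line 3 (5978.78.08, Casar, 1,782 kg, £133,881.66):
Base rate for 5978.78.08 is 4.5%.
Duty = £133,881.66 × 4.5% = £6,024.67.
Line 4 (8108.86.75, Narune, 3,019 units, £239,376.51):
Base rate for 8108.86.75 is £7.35/unit.
Duty = 3,019 × £7.35 = £22,189.65.
Total = £0.00 + £46,566.58 + £6,024.67 + £22,189.65 = £74,780.90.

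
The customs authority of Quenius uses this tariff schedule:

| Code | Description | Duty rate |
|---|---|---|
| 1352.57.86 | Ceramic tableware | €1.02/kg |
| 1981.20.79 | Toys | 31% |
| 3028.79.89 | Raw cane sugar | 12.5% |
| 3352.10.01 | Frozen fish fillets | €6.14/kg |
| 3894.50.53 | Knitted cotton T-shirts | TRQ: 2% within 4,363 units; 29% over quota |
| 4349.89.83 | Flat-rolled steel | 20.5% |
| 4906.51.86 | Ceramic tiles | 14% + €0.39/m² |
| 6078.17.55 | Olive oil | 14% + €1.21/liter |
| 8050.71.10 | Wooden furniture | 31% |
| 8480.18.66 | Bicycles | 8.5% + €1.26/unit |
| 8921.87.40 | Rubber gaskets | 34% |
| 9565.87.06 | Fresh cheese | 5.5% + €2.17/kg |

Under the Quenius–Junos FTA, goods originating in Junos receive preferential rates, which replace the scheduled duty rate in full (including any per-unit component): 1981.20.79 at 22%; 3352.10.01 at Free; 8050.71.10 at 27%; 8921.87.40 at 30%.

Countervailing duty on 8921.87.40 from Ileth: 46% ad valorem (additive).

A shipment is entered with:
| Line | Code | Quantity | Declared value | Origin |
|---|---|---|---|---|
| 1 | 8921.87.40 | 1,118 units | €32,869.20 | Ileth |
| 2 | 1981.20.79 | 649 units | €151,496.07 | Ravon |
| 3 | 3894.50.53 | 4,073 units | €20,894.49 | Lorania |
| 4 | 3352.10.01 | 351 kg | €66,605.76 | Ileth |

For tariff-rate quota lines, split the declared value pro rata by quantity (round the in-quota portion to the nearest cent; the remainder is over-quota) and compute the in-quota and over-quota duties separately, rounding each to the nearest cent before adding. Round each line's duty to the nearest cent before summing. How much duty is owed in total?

Line 1 (8921.87.40, Ileth, 1,118 units, €32,869.20):
Base rate for 8921.87.40 is 34%.
8921.87.40 has an FTA preferential rate, but origin Ileth is not Junos; base rate stands.
Additional duty on 8921.87.40 from Ileth: +46%. Applied ad valorem rate: 34% + 46% = 80%.
Duty = €32,869.20 × 80% = €26,295.36.
Line 2 (1981.20.79, Ravon, 649 units, €151,496.07):
Base rate for 1981.20.79 is 31%.
1981.20.79 has an FTA preferential rate, but origin Ravon is not Junos; base rate stands.
Duty = €151,496.07 × 31% = €46,963.78.
Line 3 (3894.50.53, Lorania, 4,073 units, €20,894.49):
Code 3894.50.53 is under a tariff-rate quota (threshold 4,363 units). Quantity 4,073 units is within the quota, so the in-quota rate 2% applies to the full value.
Duty = €20,894.49 × 2% = €417.89.
Line 4 (3352.10.01, Ileth, 351 kg, €66,605.76):
Base rate for 3352.10.01 is €6.14/kg.
3352.10.01 has an FTA preferential rate, but origin Ileth is not Junos; base rate stands.
Duty = 351 × €6.14 = €2,155.14.
Total = €26,295.36 + €46,963.78 + €417.89 + €2,155.14 = €75,832.17.

€75,832.17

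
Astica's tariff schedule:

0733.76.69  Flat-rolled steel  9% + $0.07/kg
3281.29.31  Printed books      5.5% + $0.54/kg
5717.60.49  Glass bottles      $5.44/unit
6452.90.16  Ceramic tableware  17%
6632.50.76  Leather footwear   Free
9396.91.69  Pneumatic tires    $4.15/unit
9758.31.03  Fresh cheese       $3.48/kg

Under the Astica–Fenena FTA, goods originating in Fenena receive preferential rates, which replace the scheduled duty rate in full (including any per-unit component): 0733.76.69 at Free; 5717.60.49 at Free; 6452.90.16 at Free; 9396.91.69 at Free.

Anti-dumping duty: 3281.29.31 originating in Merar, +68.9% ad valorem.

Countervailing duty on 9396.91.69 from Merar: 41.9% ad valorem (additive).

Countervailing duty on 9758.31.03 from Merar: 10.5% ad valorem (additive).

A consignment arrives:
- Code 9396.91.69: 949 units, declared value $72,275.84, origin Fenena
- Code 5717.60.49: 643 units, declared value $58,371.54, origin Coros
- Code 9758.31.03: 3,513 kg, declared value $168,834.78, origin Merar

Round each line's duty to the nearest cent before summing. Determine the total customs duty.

$33,450.81

Line 1 (9396.91.69, Fenena, 949 units, $72,275.84):
Base rate for 9396.91.69 is $4.15/unit.
Origin Fenena qualifies under the Astica–Fenena agreement and 9396.91.69 is covered: preferential rate Free applies instead.
The additional-duty order on 9396.91.69 targets Merar, not Fenena; it does not apply.
Duty = $72,275.84 × 0% = $0.00.
Line 2 (5717.60.49, Coros, 643 units, $58,371.54):
Base rate for 5717.60.49 is $5.44/unit.
5717.60.49 has an FTA preferential rate, but origin Coros is not Fenena; base rate stands.
Duty = 643 × $5.44 = $3,497.92.
Line 3 (9758.31.03, Merar, 3,513 kg, $168,834.78):
Base rate for 9758.31.03 is $3.48/kg.
Additional duty on 9758.31.03 from Merar: +10.5% ad valorem. Applied ad valorem rate = 10.5%.
Duty = $168,834.78 × 10.5% + 3,513 × $3.48 = $29,952.89.
Total = $0.00 + $3,497.92 + $29,952.89 = $33,450.81.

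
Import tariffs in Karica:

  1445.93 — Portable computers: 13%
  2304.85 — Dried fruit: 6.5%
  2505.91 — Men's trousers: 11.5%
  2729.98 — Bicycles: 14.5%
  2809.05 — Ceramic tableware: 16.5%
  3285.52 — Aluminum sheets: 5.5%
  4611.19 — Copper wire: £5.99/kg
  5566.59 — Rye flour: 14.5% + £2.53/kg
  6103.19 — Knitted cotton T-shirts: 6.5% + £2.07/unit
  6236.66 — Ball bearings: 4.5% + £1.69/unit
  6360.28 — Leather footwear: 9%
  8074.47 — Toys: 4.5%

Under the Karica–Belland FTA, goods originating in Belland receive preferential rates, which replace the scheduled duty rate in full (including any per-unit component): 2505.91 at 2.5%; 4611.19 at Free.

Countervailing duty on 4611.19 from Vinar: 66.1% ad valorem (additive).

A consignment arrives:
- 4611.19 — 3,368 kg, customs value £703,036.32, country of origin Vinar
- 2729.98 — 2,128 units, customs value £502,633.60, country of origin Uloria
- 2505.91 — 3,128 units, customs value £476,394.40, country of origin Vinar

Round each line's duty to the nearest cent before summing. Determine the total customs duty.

£612,548.56

Line 1 (4611.19, Vinar, 3,368 kg, £703,036.32):
Base rate for 4611.19 is £5.99/kg.
4611.19 has an FTA preferential rate, but origin Vinar is not Belland; base rate stands.
Additional duty on 4611.19 from Vinar: +66.1% ad valorem. Applied ad valorem rate = 66.1%.
Duty = £703,036.32 × 66.1% + 3,368 × £5.99 = £484,881.33.
Line 2 (2729.98, Uloria, 2,128 units, £502,633.60):
Base rate for 2729.98 is 14.5%.
Duty = £502,633.60 × 14.5% = £72,881.87.
Line 3 (2505.91, Vinar, 3,128 units, £476,394.40):
Base rate for 2505.91 is 11.5%.
2505.91 has an FTA preferential rate, but origin Vinar is not Belland; base rate stands.
Duty = £476,394.40 × 11.5% = £54,785.36.
Total = £484,881.33 + £72,881.87 + £54,785.36 = £612,548.56.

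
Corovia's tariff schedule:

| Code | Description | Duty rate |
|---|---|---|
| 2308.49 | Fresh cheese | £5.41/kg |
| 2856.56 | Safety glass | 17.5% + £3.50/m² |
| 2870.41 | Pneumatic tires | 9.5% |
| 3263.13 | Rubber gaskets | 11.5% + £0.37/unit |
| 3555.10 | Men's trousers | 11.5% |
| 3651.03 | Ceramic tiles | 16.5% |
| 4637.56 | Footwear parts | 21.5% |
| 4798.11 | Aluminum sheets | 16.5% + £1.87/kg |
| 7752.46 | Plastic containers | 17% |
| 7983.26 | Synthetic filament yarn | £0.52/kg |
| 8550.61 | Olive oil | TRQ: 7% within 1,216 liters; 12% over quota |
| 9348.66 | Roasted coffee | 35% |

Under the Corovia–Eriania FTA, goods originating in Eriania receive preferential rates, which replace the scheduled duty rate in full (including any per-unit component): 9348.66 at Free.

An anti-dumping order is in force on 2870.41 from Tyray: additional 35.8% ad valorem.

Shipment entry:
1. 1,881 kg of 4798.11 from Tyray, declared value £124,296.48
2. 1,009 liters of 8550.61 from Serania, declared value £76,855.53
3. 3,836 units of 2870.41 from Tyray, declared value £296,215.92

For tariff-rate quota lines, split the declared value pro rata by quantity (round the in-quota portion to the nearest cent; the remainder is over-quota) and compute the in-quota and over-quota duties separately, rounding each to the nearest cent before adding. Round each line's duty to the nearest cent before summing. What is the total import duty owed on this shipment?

£163,592.09

Line 1 (4798.11, Tyray, 1,881 kg, £124,296.48):
Base rate for 4798.11 is 16.5% + £1.87/kg.
Duty = £124,296.48 × 16.5% + 1,881 × £1.87 = £24,026.39.
Line 2 (8550.61, Serania, 1,009 liters, £76,855.53):
Code 8550.61 is under a tariff-rate quota (threshold 1,216 liters). Quantity 1,009 liters is within the quota, so the in-quota rate 7% applies to the full value.
Duty = £76,855.53 × 7% = £5,379.89.
Line 3 (2870.41, Tyray, 3,836 units, £296,215.92):
Base rate for 2870.41 is 9.5%.
Additional duty on 2870.41 from Tyray: +35.8%. Applied ad valorem rate: 9.5% + 35.8% = 45.3%.
Duty = £296,215.92 × 45.3% = £134,185.81.
Total = £24,026.39 + £5,379.89 + £134,185.81 = £163,592.09.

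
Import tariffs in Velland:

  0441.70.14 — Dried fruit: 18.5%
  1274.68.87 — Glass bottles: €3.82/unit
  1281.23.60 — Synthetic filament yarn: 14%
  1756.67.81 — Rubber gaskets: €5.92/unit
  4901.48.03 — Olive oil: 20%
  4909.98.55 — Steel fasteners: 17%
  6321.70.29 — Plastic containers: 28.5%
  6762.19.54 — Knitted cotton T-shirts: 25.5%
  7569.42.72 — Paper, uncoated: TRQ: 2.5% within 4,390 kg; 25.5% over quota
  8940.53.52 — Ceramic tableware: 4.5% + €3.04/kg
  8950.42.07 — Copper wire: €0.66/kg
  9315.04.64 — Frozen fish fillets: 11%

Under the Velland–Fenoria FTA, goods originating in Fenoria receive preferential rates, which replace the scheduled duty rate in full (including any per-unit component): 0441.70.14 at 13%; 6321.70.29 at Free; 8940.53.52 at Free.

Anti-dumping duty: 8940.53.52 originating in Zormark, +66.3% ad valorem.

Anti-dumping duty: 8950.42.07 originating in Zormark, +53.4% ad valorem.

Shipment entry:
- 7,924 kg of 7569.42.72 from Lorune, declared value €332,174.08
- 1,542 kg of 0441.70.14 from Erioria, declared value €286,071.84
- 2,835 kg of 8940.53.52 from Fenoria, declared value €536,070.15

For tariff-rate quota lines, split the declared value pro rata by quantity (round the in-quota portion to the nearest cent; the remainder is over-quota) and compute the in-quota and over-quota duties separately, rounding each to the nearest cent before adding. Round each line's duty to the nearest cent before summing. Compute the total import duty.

€95,301.06

Line 1 (7569.42.72, Lorune, 7,924 kg, €332,174.08):
Code 7569.42.72 is under a tariff-rate quota (threshold 4,390 kg). In-quota: 4,390 kg at 2.5%; over-quota: 3,534 kg at 25.5%.
Pro-rata value split: in-quota = €332,174.08 × 4,390/7,924 = €184,028.80; over-quota = €332,174.08 − €184,028.80 = €148,145.28.
In-quota duty = €184,028.80 × 2.5% = €4,600.72. Over-quota duty = €148,145.28 × 25.5% = €37,777.05.
Line duty = €4,600.72 + €37,777.05 = €42,377.77.
Line 2 (0441.70.14, Erioria, 1,542 kg, €286,071.84):
Base rate for 0441.70.14 is 18.5%.
0441.70.14 has an FTA preferential rate, but origin Erioria is not Fenoria; base rate stands.
Duty = €286,071.84 × 18.5% = €52,923.29.
Line 3 (8940.53.52, Fenoria, 2,835 kg, €536,070.15):
Base rate for 8940.53.52 is 4.5% + €3.04/kg.
Origin Fenoria qualifies under the Velland–Fenoria agreement and 8940.53.52 is covered: preferential rate Free applies instead.
The additional-duty order on 8940.53.52 targets Zormark, not Fenoria; it does not apply.
Duty = €536,070.15 × 0% = €0.00.
Total = €42,377.77 + €52,923.29 + €0.00 = €95,301.06.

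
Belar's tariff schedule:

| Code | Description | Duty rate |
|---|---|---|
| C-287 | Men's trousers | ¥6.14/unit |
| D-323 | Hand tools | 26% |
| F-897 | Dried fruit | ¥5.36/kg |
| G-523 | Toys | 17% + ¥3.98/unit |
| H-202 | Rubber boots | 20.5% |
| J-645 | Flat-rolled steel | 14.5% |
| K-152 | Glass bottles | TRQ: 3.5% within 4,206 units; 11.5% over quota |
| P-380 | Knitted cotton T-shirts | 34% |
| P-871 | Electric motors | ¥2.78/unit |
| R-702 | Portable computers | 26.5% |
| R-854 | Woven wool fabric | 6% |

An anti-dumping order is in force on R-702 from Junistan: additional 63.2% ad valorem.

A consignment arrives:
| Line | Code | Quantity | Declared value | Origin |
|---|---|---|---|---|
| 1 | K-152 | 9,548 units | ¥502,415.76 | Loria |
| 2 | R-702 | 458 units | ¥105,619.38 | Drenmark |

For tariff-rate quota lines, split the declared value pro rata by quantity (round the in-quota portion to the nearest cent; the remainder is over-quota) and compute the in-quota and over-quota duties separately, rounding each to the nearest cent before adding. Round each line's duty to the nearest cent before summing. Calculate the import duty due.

¥68,061.37

Line 1 (K-152, Loria, 9,548 units, ¥502,415.76):
Code K-152 is under a tariff-rate quota (threshold 4,206 units). In-quota: 4,206 units at 3.5%; over-quota: 5,342 units at 11.5%.
Pro-rata value split: in-quota = ¥502,415.76 × 4,206/9,548 = ¥221,319.72; over-quota = ¥502,415.76 − ¥221,319.72 = ¥281,096.04.
In-quota duty = ¥221,319.72 × 3.5% = ¥7,746.19. Over-quota duty = ¥281,096.04 × 11.5% = ¥32,326.04.
Line duty = ¥7,746.19 + ¥32,326.04 = ¥40,072.23.
Line 2 (R-702, Drenmark, 458 units, ¥105,619.38):
Base rate for R-702 is 26.5%.
The additional-duty order on R-702 targets Junistan, not Drenmark; it does not apply.
Duty = ¥105,619.38 × 26.5% = ¥27,989.14.
Total = ¥40,072.23 + ¥27,989.14 = ¥68,061.37.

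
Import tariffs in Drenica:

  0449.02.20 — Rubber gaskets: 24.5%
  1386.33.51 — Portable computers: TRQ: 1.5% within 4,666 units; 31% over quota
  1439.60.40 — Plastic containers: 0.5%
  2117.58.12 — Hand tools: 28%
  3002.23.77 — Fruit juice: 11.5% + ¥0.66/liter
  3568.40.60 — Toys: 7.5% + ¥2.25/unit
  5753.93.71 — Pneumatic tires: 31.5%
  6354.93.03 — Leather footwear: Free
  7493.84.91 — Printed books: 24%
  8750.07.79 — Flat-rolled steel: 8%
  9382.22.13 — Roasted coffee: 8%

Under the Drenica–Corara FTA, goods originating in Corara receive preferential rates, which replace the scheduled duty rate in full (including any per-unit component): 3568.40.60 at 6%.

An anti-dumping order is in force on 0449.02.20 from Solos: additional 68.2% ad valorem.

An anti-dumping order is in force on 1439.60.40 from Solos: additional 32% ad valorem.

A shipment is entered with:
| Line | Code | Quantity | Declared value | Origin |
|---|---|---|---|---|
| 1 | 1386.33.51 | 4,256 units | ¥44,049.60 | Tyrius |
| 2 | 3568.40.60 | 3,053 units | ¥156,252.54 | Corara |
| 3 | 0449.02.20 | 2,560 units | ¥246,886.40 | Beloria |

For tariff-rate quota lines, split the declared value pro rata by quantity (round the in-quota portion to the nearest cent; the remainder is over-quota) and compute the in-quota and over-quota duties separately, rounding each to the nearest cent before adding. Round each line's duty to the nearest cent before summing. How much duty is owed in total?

¥70,523.06

Line 1 (1386.33.51, Tyrius, 4,256 units, ¥44,049.60):
Code 1386.33.51 is under a tariff-rate quota (threshold 4,666 units). Quantity 4,256 units is within the quota, so the in-quota rate 1.5% applies to the full value.
Duty = ¥44,049.60 × 1.5% = ¥660.74.
Line 2 (3568.40.60, Corara, 3,053 units, ¥156,252.54):
Base rate for 3568.40.60 is 7.5% + ¥2.25/unit.
Origin Corara qualifies under the Drenica–Corara agreement and 3568.40.60 is covered: preferential rate 6% applies instead.
Duty = ¥156,252.54 × 6% = ¥9,375.15.
Line 3 (0449.02.20, Beloria, 2,560 units, ¥246,886.40):
Base rate for 0449.02.20 is 24.5%.
The additional-duty order on 0449.02.20 targets Solos, not Beloria; it does not apply.
Duty = ¥246,886.40 × 24.5% = ¥60,487.17.
Total = ¥660.74 + ¥9,375.15 + ¥60,487.17 = ¥70,523.06.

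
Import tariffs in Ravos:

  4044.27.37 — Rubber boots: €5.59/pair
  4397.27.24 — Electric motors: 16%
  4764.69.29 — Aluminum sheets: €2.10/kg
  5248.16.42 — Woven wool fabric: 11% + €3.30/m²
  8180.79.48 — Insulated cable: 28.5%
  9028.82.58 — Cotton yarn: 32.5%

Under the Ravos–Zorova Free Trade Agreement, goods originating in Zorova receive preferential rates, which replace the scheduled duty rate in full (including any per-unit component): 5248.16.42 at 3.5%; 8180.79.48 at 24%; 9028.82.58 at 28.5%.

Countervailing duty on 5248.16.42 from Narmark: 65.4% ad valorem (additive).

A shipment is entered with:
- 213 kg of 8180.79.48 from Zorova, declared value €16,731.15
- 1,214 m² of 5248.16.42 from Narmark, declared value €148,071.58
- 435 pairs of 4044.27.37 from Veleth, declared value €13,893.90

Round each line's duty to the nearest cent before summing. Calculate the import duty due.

Line 1 (8180.79.48, Zorova, 213 kg, €16,731.15):
Base rate for 8180.79.48 is 28.5%.
Origin Zorova qualifies under the Ravos–Zorova agreement and 8180.79.48 is covered: preferential rate 24% applies instead.
Duty = €16,731.15 × 24% = €4,015.48.
Line 2 (5248.16.42, Narmark, 1,214 m², €148,071.58):
Base rate for 5248.16.42 is 11% + €3.30/m².
5248.16.42 has an FTA preferential rate, but origin Narmark is not Zorova; base rate stands.
Additional duty on 5248.16.42 from Narmark: +65.4%. Applied ad valorem rate: 11% + 65.4% = 76.4%.
Duty = €148,071.58 × 76.4% + 1,214 × €3.30 = €117,132.89.
Line 3 (4044.27.37, Veleth, 435 pairs, €13,893.90):
Base rate for 4044.27.37 is €5.59/pair.
Duty = 435 × €5.59 = €2,431.65.
Total = €4,015.48 + €117,132.89 + €2,431.65 = €123,580.02.

€123,580.02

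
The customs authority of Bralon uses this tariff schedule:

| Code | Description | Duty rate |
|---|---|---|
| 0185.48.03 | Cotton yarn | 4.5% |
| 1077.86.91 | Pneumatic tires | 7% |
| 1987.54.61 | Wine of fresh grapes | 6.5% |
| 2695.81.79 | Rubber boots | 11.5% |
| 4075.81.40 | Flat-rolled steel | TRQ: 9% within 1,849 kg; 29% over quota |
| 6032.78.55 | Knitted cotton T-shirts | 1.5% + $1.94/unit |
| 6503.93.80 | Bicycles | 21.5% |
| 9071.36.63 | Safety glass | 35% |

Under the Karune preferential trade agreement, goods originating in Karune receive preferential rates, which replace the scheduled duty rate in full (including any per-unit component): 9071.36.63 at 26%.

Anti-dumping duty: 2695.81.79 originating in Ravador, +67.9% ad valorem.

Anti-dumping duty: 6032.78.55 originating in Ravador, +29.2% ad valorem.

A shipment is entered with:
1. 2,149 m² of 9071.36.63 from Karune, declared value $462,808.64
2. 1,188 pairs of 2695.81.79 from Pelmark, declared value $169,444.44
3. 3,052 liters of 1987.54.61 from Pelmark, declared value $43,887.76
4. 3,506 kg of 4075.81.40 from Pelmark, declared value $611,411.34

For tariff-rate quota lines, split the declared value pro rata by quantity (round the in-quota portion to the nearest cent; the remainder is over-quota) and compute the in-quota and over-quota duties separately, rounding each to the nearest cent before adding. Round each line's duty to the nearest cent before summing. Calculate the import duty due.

$255,488.93

Line 1 (9071.36.63, Karune, 2,149 m², $462,808.64):
Base rate for 9071.36.63 is 35%.
Origin Karune qualifies under the Bralon–Karune agreement and 9071.36.63 is covered: preferential rate 26% applies instead.
Duty = $462,808.64 × 26% = $120,330.25.
Line 2 (2695.81.79, Pelmark, 1,188 pairs, $169,444.44):
Base rate for 2695.81.79 is 11.5%.
The additional-duty order on 2695.81.79 targets Ravador, not Pelmark; it does not apply.
Duty = $169,444.44 × 11.5% = $19,486.11.
Line 3 (1987.54.61, Pelmark, 3,052 liters, $43,887.76):
Base rate for 1987.54.61 is 6.5%.
Duty = $43,887.76 × 6.5% = $2,852.70.
Line 4 (4075.81.40, Pelmark, 3,506 kg, $611,411.34):
Code 4075.81.40 is under a tariff-rate quota (threshold 1,849 kg). In-quota: 1,849 kg at 9%; over-quota: 1,657 kg at 29%.
Pro-rata value split: in-quota = $611,411.34 × 1,849/3,506 = $322,447.11; over-quota = $611,411.34 − $322,447.11 = $288,964.23.
In-quota duty = $322,447.11 × 9% = $29,020.24. Over-quota duty = $288,964.23 × 29% = $83,799.63.
Line duty = $29,020.24 + $83,799.63 = $112,819.87.
Total = $120,330.25 + $19,486.11 + $2,852.70 + $112,819.87 = $255,488.93.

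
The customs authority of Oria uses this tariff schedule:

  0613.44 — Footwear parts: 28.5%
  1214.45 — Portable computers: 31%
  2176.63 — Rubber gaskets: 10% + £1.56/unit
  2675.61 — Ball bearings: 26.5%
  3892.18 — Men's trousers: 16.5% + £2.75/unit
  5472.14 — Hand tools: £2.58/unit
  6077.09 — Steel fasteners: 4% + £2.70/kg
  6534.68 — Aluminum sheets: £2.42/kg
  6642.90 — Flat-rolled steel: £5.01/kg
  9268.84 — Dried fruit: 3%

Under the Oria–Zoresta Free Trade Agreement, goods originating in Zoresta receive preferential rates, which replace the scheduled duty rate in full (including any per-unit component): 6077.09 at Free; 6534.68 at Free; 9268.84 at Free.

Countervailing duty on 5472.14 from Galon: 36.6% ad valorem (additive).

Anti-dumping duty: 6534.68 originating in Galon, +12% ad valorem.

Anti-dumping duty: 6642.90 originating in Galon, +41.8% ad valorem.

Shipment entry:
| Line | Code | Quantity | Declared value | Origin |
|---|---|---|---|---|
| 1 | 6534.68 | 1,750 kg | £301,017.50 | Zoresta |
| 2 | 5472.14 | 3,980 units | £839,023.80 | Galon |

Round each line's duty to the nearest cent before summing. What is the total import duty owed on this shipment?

Line 1 (6534.68, Zoresta, 1,750 kg, £301,017.50):
Base rate for 6534.68 is £2.42/kg.
Origin Zoresta qualifies under the Oria–Zoresta agreement and 6534.68 is covered: preferential rate Free applies instead.
The additional-duty order on 6534.68 targets Galon, not Zoresta; it does not apply.
Duty = £301,017.50 × 0% = £0.00.
Line 2 (5472.14, Galon, 3,980 units, £839,023.80):
Base rate for 5472.14 is £2.58/unit.
Additional duty on 5472.14 from Galon: +36.6% ad valorem. Applied ad valorem rate = 36.6%.
Duty = £839,023.80 × 36.6% + 3,980 × £2.58 = £317,351.11.
Total = £0.00 + £317,351.11 = £317,351.11.

£317,351.11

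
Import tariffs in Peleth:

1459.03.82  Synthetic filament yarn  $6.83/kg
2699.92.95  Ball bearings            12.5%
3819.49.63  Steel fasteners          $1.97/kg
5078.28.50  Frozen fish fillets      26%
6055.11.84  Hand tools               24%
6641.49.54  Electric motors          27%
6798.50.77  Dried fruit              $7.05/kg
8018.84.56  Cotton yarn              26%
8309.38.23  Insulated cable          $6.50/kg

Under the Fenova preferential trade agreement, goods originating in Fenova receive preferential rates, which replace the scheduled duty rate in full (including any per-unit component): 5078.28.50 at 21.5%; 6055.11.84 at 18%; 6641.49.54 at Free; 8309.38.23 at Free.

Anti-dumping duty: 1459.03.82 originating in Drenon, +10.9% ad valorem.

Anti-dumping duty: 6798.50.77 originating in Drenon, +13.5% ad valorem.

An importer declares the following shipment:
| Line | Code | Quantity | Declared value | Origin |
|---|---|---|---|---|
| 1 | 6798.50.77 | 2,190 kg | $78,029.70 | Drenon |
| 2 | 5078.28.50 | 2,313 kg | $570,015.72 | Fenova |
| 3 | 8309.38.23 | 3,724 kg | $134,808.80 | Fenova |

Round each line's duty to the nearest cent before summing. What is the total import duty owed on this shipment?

$148,526.89

Line 1 (6798.50.77, Drenon, 2,190 kg, $78,029.70):
Base rate for 6798.50.77 is $7.05/kg.
Additional duty on 6798.50.77 from Drenon: +13.5% ad valorem. Applied ad valorem rate = 13.5%.
Duty = $78,029.70 × 13.5% + 2,190 × $7.05 = $25,973.51.
Line 2 (5078.28.50, Fenova, 2,313 kg, $570,015.72):
Base rate for 5078.28.50 is 26%.
Origin Fenova qualifies under the Peleth–Fenova agreement and 5078.28.50 is covered: preferential rate 21.5% applies instead.
Duty = $570,015.72 × 21.5% = $122,553.38.
Line 3 (8309.38.23, Fenova, 3,724 kg, $134,808.80):
Base rate for 8309.38.23 is $6.50/kg.
Origin Fenova qualifies under the Peleth–Fenova agreement and 8309.38.23 is covered: preferential rate Free applies instead.
Duty = $134,808.80 × 0% = $0.00.
Total = $25,973.51 + $122,553.38 + $0.00 = $148,526.89.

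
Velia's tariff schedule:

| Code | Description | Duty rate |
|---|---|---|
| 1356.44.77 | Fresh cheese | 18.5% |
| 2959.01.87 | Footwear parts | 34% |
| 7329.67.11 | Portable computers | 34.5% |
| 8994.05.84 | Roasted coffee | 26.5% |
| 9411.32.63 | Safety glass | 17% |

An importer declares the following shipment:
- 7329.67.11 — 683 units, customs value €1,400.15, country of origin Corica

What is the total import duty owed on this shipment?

Line 1 (7329.67.11, Corica, 683 units, €1,400.15):
Base rate for 7329.67.11 is 34.5%.
Duty = €1,400.15 × 34.5% = €483.05.

€483.05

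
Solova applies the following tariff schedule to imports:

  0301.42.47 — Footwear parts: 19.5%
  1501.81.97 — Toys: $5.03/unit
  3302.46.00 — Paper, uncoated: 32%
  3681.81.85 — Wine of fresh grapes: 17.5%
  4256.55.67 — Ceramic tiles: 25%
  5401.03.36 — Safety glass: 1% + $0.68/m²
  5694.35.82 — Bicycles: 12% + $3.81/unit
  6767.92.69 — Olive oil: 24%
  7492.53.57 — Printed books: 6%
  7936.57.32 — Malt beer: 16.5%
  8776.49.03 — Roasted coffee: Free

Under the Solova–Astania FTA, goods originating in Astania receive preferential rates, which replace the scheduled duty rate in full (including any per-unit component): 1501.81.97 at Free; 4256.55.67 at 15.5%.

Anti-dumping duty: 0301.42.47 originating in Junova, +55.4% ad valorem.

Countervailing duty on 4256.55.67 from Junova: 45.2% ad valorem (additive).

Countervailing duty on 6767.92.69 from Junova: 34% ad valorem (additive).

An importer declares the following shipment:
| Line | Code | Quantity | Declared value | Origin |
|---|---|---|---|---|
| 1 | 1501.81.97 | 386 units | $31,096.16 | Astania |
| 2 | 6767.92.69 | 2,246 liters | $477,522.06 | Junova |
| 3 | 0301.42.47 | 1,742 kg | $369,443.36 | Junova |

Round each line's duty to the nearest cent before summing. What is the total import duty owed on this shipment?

$553,675.87

Line 1 (1501.81.97, Astania, 386 units, $31,096.16):
Base rate for 1501.81.97 is $5.03/unit.
Origin Astania qualifies under the Solova–Astania agreement and 1501.81.97 is covered: preferential rate Free applies instead.
Duty = $31,096.16 × 0% = $0.00.
Line 2 (6767.92.69, Junova, 2,246 liters, $477,522.06):
Base rate for 6767.92.69 is 24%.
Additional duty on 6767.92.69 from Junova: +34%. Applied ad valorem rate: 24% + 34% = 58%.
Duty = $477,522.06 × 58% = $276,962.79.
Line 3 (0301.42.47, Junova, 1,742 kg, $369,443.36):
Base rate for 0301.42.47 is 19.5%.
Additional duty on 0301.42.47 from Junova: +55.4%. Applied ad valorem rate: 19.5% + 55.4% = 74.9%.
Duty = $369,443.36 × 74.9% = $276,713.08.
Total = $0.00 + $276,962.79 + $276,713.08 = $553,675.87.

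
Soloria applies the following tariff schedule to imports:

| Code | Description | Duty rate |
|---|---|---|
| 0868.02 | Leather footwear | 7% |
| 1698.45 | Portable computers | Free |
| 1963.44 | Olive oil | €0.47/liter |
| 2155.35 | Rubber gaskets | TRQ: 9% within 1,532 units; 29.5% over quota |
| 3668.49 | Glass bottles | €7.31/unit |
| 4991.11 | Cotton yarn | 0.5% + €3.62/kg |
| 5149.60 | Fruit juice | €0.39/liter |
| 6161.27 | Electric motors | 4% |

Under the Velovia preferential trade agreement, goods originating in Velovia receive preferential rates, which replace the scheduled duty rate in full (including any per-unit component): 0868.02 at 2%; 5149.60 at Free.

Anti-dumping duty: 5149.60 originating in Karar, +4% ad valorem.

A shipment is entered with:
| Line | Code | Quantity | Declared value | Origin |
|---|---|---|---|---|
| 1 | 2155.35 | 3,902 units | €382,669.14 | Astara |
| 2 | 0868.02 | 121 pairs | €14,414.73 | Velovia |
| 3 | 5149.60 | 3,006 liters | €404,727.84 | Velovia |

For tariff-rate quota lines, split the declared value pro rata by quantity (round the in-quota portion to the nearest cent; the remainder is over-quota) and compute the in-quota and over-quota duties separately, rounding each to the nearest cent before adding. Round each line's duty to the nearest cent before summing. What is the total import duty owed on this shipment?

€82,375.82

Line 1 (2155.35, Astara, 3,902 units, €382,669.14):
Code 2155.35 is under a tariff-rate quota (threshold 1,532 units). In-quota: 1,532 units at 9%; over-quota: 2,370 units at 29.5%.
Pro-rata value split: in-quota = €382,669.14 × 1,532/3,902 = €150,243.24; over-quota = €382,669.14 − €150,243.24 = €232,425.90.
In-quota duty = €150,243.24 × 9% = €13,521.89. Over-quota duty = €232,425.90 × 29.5% = €68,565.64.
Line duty = €13,521.89 + €68,565.64 = €82,087.53.
Line 2 (0868.02, Velovia, 121 pairs, €14,414.73):
Base rate for 0868.02 is 7%.
Origin Velovia qualifies under the Soloria–Velovia agreement and 0868.02 is covered: preferential rate 2% applies instead.
Duty = €14,414.73 × 2% = €288.29.
Line 3 (5149.60, Velovia, 3,006 liters, €404,727.84):
Base rate for 5149.60 is €0.39/liter.
Origin Velovia qualifies under the Soloria–Velovia agreement and 5149.60 is covered: preferential rate Free applies instead.
The additional-duty order on 5149.60 targets Karar, not Velovia; it does not apply.
Duty = €404,727.84 × 0% = €0.00.
Total = €82,087.53 + €288.29 + €0.00 = €82,375.82.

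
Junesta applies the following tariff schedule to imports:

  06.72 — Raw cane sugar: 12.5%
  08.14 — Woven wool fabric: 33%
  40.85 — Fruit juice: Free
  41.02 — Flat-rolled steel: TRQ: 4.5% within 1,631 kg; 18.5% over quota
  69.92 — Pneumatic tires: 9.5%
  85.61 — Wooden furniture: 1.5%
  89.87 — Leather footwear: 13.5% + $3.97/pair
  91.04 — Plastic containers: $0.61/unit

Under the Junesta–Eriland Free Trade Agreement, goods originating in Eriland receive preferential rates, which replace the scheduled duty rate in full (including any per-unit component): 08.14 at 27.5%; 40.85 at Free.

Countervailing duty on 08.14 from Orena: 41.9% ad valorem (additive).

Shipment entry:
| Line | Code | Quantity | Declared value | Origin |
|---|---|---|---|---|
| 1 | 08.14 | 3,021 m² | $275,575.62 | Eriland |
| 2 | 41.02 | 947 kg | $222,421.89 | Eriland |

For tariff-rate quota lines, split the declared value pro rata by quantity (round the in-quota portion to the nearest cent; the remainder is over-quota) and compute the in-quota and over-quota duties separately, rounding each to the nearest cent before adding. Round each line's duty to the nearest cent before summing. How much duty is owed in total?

Line 1 (08.14, Eriland, 3,021 m², $275,575.62):
Base rate for 08.14 is 33%.
Origin Eriland qualifies under the Junesta–Eriland agreement and 08.14 is covered: preferential rate 27.5% applies instead.
The additional-duty order on 08.14 targets Orena, not Eriland; it does not apply.
Duty = $275,575.62 × 27.5% = $75,783.30.
Line 2 (41.02, Eriland, 947 kg, $222,421.89):
Code 41.02 is under a tariff-rate quota (threshold 1,631 kg). Quantity 947 kg is within the quota, so the in-quota rate 4.5% applies to the full value.
Duty = $222,421.89 × 4.5% = $10,008.99.
Total = $75,783.30 + $10,008.99 = $85,792.29.

$85,792.29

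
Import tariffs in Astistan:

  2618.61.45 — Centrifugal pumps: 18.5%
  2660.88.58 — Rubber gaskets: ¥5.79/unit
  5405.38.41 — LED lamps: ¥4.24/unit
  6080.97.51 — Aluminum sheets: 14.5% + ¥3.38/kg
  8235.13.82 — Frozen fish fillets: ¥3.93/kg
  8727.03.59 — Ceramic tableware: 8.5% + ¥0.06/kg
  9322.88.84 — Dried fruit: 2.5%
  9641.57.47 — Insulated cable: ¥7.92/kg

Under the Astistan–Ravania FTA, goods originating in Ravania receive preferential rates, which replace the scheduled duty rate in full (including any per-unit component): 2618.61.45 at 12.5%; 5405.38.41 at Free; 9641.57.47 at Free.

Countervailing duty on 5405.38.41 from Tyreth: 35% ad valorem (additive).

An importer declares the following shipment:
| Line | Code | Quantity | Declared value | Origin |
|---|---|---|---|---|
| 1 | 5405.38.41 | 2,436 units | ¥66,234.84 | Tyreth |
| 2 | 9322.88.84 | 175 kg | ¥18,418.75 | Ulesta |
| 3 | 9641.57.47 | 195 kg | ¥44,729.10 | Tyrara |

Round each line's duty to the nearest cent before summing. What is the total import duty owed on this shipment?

¥35,515.70

Line 1 (5405.38.41, Tyreth, 2,436 units, ¥66,234.84):
Base rate for 5405.38.41 is ¥4.24/unit.
5405.38.41 has an FTA preferential rate, but origin Tyreth is not Ravania; base rate stands.
Additional duty on 5405.38.41 from Tyreth: +35% ad valorem. Applied ad valorem rate = 35%.
Duty = ¥66,234.84 × 35% + 2,436 × ¥4.24 = ¥33,510.83.
Line 2 (9322.88.84, Ulesta, 175 kg, ¥18,418.75):
Base rate for 9322.88.84 is 2.5%.
Duty = ¥18,418.75 × 2.5% = ¥460.47.
Line 3 (9641.57.47, Tyrara, 195 kg, ¥44,729.10):
Base rate for 9641.57.47 is ¥7.92/kg.
9641.57.47 has an FTA preferential rate, but origin Tyrara is not Ravania; base rate stands.
Duty = 195 × ¥7.92 = ¥1,544.40.
Total = ¥33,510.83 + ¥460.47 + ¥1,544.40 = ¥35,515.70.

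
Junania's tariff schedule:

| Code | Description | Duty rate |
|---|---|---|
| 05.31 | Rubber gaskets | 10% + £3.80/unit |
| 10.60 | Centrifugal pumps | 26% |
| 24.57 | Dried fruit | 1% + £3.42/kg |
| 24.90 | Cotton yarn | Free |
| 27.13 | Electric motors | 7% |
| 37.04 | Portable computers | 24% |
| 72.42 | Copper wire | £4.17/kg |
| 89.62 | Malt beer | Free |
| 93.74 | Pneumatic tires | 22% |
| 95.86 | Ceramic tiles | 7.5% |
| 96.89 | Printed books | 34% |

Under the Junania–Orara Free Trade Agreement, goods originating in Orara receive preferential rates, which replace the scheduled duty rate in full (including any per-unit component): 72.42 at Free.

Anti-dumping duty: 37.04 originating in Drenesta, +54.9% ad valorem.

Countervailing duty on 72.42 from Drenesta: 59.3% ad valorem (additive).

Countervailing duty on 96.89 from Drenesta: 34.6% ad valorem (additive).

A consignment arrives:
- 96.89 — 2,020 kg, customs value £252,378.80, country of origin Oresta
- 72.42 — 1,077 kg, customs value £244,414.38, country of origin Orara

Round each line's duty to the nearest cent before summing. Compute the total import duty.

£85,808.79

Line 1 (96.89, Oresta, 2,020 kg, £252,378.80):
Base rate for 96.89 is 34%.
The additional-duty order on 96.89 targets Drenesta, not Oresta; it does not apply.
Duty = £252,378.80 × 34% = £85,808.79.
Line 2 (72.42, Orara, 1,077 kg, £244,414.38):
Base rate for 72.42 is £4.17/kg.
Origin Orara qualifies under the Junania–Orara agreement and 72.42 is covered: preferential rate Free applies instead.
The additional-duty order on 72.42 targets Drenesta, not Orara; it does not apply.
Duty = £244,414.38 × 0% = £0.00.
Total = £85,808.79 + £0.00 = £85,808.79.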